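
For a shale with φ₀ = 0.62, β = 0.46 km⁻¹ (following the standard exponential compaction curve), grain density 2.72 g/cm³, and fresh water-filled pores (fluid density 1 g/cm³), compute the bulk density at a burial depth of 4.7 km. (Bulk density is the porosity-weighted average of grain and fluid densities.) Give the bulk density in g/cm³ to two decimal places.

Porosity at depth: φ = 0.62·exp(−0.46×4.7) = 0.62×0.1151 = 0.0714
Bulk density: ρ_b = (1−φ)ρ_g + φ·ρ_f = 0.9286×2.72 + 0.0714×1
       = 2.526 + 0.071 = 2.597 g/cm³

2.60 g/cm³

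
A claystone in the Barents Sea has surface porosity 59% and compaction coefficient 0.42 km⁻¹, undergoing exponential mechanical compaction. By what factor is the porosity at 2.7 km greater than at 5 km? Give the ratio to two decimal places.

φ(Z₁)/φ(Z₂) = e^(−c·Z₁)/e^(−c·Z₂) = e^{c(Z₂−Z₁)}
= exp(0.42 × 2.3) = exp(0.966) = 2.6274

2.63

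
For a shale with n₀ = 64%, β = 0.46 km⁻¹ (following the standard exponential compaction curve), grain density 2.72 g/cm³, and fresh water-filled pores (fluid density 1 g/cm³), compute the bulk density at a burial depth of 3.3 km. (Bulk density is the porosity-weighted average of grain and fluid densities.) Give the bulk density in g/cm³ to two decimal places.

2.48 g/cm³

Porosity at depth: n = 0.64·exp(−0.46×3.3) = 0.64×0.2191 = 0.1403
Bulk density: ρ_b = (1−n)ρ_g + n·ρ_f = 0.8597×2.72 + 0.1403×1
       = 2.339 + 0.140 = 2.479 g/cm³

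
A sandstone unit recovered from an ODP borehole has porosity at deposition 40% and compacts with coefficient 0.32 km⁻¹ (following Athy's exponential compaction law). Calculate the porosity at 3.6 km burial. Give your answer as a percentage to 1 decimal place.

n = n₀·exp(−β·Z) = 0.4 × exp(−0.32 × 3.6) = 0.4 × exp(−1.152)
  = 0.4 × 0.3160 = 0.1264

12.6%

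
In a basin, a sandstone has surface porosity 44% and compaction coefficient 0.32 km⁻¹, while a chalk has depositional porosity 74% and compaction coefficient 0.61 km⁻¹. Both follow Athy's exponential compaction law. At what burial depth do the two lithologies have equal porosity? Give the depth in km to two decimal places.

1.79 km

Set n₀ₐ e^(−βₐZ) = n₀ᵦ e^(−βᵦZ) ⇒ ln(n₀ₐ/n₀ᵦ) = (βₐ − βᵦ)·Z
Z = ln(0.44/0.74) / (0.32 − 0.61) = -0.5199 / -0.29 = 1.793 km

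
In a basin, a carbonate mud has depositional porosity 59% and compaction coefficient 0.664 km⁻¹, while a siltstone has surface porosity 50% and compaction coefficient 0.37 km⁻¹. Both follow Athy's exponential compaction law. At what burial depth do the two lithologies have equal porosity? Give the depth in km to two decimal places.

Set phi₀ₐ e^(−kₐZ) = phi₀ᵦ e^(−kᵦZ) ⇒ ln(phi₀ₐ/phi₀ᵦ) = (kₐ − kᵦ)·Z
Z = ln(0.59/0.5) / (0.664 − 0.37) = 0.1655 / 0.294 = 0.563 km

0.56 km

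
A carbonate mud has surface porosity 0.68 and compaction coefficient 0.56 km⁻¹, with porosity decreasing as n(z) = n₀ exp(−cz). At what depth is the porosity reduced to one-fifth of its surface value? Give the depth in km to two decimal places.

2.87 km

n/n₀ = 1/5 ⇒ exp(−c·z) = 1/5 ⇒ z = ln(5) / c
z = 1.6094 / 0.56 = 2.874 km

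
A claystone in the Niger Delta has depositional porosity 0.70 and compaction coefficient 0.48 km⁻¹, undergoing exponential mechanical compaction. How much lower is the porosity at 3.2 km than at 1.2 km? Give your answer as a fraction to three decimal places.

0.243

n(1.2) = 0.7·e^(−0.48×1.2) = 0.3935
n(3.2) = 0.7·e^(−0.48×3.2) = 0.1507
Δn = 0.3935 − 0.1507 = 0.2428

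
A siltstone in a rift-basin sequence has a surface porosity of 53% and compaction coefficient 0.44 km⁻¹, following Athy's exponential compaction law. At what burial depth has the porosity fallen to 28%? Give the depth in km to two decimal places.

Invert Athy's law: d = ln(phi₀/phi) / c
d = ln(0.53/0.28) / 0.44 = ln(1.893) / 0.44 = 0.6381 / 0.44 = 1.450 km

1.45 km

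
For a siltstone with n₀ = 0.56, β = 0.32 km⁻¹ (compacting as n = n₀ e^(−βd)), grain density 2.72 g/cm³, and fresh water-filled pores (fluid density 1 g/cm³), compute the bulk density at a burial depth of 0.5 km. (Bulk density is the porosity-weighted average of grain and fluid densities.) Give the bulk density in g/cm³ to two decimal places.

Porosity at depth: n = 0.56·exp(−0.32×0.5) = 0.56×0.8521 = 0.4772
Bulk density: ρ_b = (1−n)ρ_g + n·ρ_f = 0.5228×2.72 + 0.4772×1
       = 1.422 + 0.477 = 1.899 g/cm³

1.90 g/cm³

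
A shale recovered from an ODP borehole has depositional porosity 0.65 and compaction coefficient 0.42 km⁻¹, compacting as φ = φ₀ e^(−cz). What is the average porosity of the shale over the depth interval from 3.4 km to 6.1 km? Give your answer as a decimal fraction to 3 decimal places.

⟨φ⟩ = (1/(z₂−z₁)) ∫ φ₀ e^(−cz) dz = φ₀·(e^(−c·z₁) − e^(−c·z₂)) / (c·(z₂−z₁))
e^(−0.42×3.4) = 0.2398; e^(−0.42×6.1) = 0.0772
⟨φ⟩ = 0.65 × (0.2398 − 0.0772) / (0.42 × 2.7) = 0.65 × 0.1434 = 0.0932

0.093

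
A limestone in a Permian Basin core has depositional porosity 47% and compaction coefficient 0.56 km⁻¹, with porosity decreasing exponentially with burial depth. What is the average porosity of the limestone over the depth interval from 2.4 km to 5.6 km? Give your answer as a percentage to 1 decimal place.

⟨φ⟩ = (1/(z₂−z₁)) ∫ φ₀ e^(−cz) dz = φ₀·(e^(−c·z₁) − e^(−c·z₂)) / (c·(z₂−z₁))
e^(−0.56×2.4) = 0.2608; e^(−0.56×5.6) = 0.0435
⟨φ⟩ = 0.47 × (0.2608 − 0.0435) / (0.56 × 3.2) = 0.47 × 0.1213 = 0.0570

5.7%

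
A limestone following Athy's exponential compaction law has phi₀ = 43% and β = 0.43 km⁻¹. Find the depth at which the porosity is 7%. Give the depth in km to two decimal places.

Invert Athy's law: Z = ln(phi₀/phi) / β
Z = ln(0.43/0.07) / 0.43 = ln(6.143) / 0.43 = 1.8153 / 0.43 = 4.222 km

4.22 km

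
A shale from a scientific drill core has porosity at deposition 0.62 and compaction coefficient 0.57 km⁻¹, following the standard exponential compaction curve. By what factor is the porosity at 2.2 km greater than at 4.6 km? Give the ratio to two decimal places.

3.93

φ(z₁)/φ(z₂) = e^(−β·z₁)/e^(−β·z₂) = e^{β(z₂−z₁)}
= exp(0.57 × 2.4) = exp(1.368) = 3.9275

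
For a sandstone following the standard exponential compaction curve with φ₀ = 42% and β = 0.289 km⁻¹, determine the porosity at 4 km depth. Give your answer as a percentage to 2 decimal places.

φ = φ₀·exp(−β·Z) = 0.42 × exp(−0.289 × 4) = 0.42 × exp(−1.156)
  = 0.42 × 0.3147 = 0.1322

13.22%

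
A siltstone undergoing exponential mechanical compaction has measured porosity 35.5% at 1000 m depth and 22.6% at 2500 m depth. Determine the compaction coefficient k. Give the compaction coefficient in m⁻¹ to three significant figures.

Working in km (1 km = 1000 m; k in km⁻¹ = k in m⁻¹ × 1000):
Athy: n(d) = n₀ e^(−kd) ⇒ n₁/n₂ = e^{k(d₂−d₁)} ⇒ k = ln(n₁/n₂)/(d₂−d₁)
k = ln(0.355/0.226) / (2.5 − 1) = ln(1.571) / 1.5 = 0.4516 / 1.5 = 0.3011 km⁻¹

0.000301 m⁻¹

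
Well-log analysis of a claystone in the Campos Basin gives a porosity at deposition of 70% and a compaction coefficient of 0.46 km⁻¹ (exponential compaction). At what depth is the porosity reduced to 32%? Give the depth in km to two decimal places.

1.70 km

Invert Athy's law: Z = ln(φ₀/φ) / k
Z = ln(0.7/0.32) / 0.46 = ln(2.188) / 0.46 = 0.7828 / 0.46 = 1.702 km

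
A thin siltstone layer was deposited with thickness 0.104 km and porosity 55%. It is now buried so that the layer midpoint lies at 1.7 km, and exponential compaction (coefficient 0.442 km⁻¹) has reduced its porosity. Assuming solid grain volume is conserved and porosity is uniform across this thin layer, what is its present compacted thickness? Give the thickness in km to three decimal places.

Porosity at 1.7 km: n = 0.55·exp(−0.442×1.7) = 0.2594
Solid-volume conservation: h(1−n) = h₀(1−n₀) ⇒ h = h₀·(1−n₀)/(1−n)
h = 0.104 × (1 − 0.55)/(1 − 0.2594) = 0.104 × 0.6076 = 0.0632 km

0.063 km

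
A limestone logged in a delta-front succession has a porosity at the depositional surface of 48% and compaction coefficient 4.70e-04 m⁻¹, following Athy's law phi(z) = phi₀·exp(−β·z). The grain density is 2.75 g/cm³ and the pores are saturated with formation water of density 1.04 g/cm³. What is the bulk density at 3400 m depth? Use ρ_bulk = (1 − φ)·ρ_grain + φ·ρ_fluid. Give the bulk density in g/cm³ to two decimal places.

Working in km (1 km = 1000 m; β in km⁻¹ = β in m⁻¹ × 1000):
Porosity at depth: phi = 0.48·exp(−0.47×3.4) = 0.48×0.2023 = 0.0971
Bulk density: ρ_b = (1−phi)ρ_g + phi·ρ_f = 0.9029×2.75 + 0.0971×1.04
       = 2.483 + 0.101 = 2.584 g/cm³

2.58 g/cm³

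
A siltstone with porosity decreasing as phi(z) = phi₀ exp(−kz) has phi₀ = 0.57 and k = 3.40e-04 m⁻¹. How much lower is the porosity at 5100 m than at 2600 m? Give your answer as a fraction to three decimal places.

0.135

Working in km (1 km = 1000 m; k in km⁻¹ = k in m⁻¹ × 1000):
phi(2.6) = 0.57·e^(−0.34×2.6) = 0.2355
phi(5.1) = 0.57·e^(−0.34×5.1) = 0.1006
Δphi = 0.2355 − 0.1006 = 0.1348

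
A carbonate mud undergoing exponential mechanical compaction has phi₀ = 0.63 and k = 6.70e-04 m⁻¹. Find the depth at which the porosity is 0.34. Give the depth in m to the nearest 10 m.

Working in km (1 km = 1000 m; k in km⁻¹ = k in m⁻¹ × 1000):
Invert Athy's law: d = ln(phi₀/phi) / k
d = ln(0.63/0.34) / 0.67 = ln(1.853) / 0.67 = 0.6168 / 0.67 = 0.921 km

920 m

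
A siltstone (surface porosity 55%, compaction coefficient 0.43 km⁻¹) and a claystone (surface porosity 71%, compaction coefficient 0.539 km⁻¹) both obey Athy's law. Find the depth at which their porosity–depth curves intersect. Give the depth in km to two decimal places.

Set phi₀ₐ e^(−cₐZ) = phi₀ᵦ e^(−cᵦZ) ⇒ ln(phi₀ₐ/phi₀ᵦ) = (cₐ − cᵦ)·Z
Z = ln(0.55/0.71) / (0.43 − 0.539) = -0.2553 / -0.109 = 2.343 km

2.34 km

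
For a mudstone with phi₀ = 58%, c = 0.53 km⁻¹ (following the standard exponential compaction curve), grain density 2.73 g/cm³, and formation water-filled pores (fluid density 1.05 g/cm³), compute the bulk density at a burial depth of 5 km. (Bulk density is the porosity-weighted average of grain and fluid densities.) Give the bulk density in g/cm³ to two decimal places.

Porosity at depth: phi = 0.58·exp(−0.53×5) = 0.58×0.0707 = 0.0410
Bulk density: ρ_b = (1−phi)ρ_g + phi·ρ_f = 0.9590×2.73 + 0.0410×1.05
       = 2.618 + 0.043 = 2.661 g/cm³

2.66 g/cm³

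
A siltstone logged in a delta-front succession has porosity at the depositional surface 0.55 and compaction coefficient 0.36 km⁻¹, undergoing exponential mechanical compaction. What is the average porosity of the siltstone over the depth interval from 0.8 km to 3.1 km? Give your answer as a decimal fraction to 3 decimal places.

0.280

⟨φ⟩ = (1/(Z₂−Z₁)) ∫ φ₀ e^(−kZ) dZ = φ₀·(e^(−k·Z₁) − e^(−k·Z₂)) / (k·(Z₂−Z₁))
e^(−0.36×0.8) = 0.7498; e^(−0.36×3.1) = 0.3276
⟨φ⟩ = 0.55 × (0.7498 − 0.3276) / (0.36 × 2.3) = 0.55 × 0.5099 = 0.2804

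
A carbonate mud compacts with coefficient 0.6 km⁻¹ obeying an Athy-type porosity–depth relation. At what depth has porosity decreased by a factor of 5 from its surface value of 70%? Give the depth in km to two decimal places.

φ/φ₀ = 1/5 ⇒ exp(−β·z) = 1/5 ⇒ z = ln(5) / β
z = 1.6094 / 0.6 = 2.682 km

2.68 km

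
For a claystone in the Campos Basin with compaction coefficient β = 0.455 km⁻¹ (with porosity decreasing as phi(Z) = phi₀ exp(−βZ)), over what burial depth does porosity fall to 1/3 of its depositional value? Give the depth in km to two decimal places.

phi/phi₀ = 1/3 ⇒ exp(−β·Z) = 1/3 ⇒ Z = ln(3) / β
Z = 1.0986 / 0.455 = 2.415 km

2.41 km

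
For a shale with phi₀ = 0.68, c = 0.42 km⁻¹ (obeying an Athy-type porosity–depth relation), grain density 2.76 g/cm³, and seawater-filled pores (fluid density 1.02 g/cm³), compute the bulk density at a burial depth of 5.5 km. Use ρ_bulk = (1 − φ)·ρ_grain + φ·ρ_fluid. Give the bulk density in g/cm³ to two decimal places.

Porosity at depth: phi = 0.68·exp(−0.42×5.5) = 0.68×0.0993 = 0.0675
Bulk density: ρ_b = (1−phi)ρ_g + phi·ρ_f = 0.9325×2.76 + 0.0675×1.02
       = 2.574 + 0.069 = 2.643 g/cm³

2.64 g/cm³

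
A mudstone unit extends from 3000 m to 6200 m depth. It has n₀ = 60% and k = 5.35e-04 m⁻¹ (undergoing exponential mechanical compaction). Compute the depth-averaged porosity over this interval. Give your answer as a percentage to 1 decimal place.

5.8%

Working in km (1 km = 1000 m; k in km⁻¹ = k in m⁻¹ × 1000):
⟨n⟩ = (1/(Z₂−Z₁)) ∫ n₀ e^(−kZ) dZ = n₀·(e^(−k·Z₁) − e^(−k·Z₂)) / (k·(Z₂−Z₁))
e^(−0.535×3) = 0.2009; e^(−0.535×6.2) = 0.0363
⟨n⟩ = 0.6 × (0.2009 − 0.0363) / (0.535 × 3.2) = 0.6 × 0.0962 = 0.0577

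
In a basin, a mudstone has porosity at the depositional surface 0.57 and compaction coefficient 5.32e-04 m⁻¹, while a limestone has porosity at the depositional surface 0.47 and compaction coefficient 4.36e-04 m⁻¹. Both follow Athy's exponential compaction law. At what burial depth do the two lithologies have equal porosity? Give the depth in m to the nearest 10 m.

2010 m

Working in km (1 km = 1000 m; k in km⁻¹ = k in m⁻¹ × 1000):
Set phi₀ₐ e^(−kₐd) = phi₀ᵦ e^(−kᵦd) ⇒ ln(phi₀ₐ/phi₀ᵦ) = (kₐ − kᵦ)·d
d = ln(0.57/0.47) / (0.532 − 0.436) = 0.1929 / 0.096 = 2.009 km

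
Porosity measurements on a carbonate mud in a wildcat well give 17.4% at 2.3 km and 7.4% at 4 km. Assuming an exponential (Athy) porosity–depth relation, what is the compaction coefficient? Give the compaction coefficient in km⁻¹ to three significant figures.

Athy: φ(z) = φ₀ e^(−βz) ⇒ φ₁/φ₂ = e^{β(z₂−z₁)} ⇒ β = ln(φ₁/φ₂)/(z₂−z₁)
β = ln(0.174/0.074) / (4 − 2.3) = ln(2.351) / 1.7 = 0.8550 / 1.7 = 0.5029 km⁻¹

0.503 km⁻¹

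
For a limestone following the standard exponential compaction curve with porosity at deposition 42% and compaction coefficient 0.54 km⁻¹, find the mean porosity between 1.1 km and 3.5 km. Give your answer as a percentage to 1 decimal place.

⟨φ⟩ = (1/(Z₂−Z₁)) ∫ φ₀ e^(−βZ) dZ = φ₀·(e^(−β·Z₁) − e^(−β·Z₂)) / (β·(Z₂−Z₁))
e^(−0.54×1.1) = 0.5521; e^(−0.54×3.5) = 0.1511
⟨φ⟩ = 0.42 × (0.5521 − 0.1511) / (0.54 × 2.4) = 0.42 × 0.3094 = 0.1300

13.0%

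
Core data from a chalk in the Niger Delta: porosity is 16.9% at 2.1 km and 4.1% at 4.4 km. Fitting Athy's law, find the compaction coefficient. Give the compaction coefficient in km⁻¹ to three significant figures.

0.616 km⁻¹

Athy: n(z) = n₀ e^(−kz) ⇒ n₁/n₂ = e^{k(z₂−z₁)} ⇒ k = ln(n₁/n₂)/(z₂−z₁)
k = ln(0.169/0.041) / (4.4 − 2.1) = ln(4.122) / 2.3 = 1.4163 / 2.3 = 0.6158 km⁻¹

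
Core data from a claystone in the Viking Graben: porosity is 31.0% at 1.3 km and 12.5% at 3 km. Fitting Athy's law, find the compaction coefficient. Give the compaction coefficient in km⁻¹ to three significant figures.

0.534 km⁻¹

Athy: phi(Z) = phi₀ e^(−cZ) ⇒ phi₁/phi₂ = e^{c(Z₂−Z₁)} ⇒ c = ln(phi₁/phi₂)/(Z₂−Z₁)
c = ln(0.31/0.125) / (3 − 1.3) = ln(2.48) / 1.7 = 0.9083 / 1.7 = 0.5343 km⁻¹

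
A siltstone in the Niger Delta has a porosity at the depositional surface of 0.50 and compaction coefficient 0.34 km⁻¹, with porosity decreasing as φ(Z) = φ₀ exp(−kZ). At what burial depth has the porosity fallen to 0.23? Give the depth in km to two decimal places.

2.28 km

Invert Athy's law: Z = ln(φ₀/φ) / k
Z = ln(0.5/0.23) / 0.34 = ln(2.174) / 0.34 = 0.7765 / 0.34 = 2.284 km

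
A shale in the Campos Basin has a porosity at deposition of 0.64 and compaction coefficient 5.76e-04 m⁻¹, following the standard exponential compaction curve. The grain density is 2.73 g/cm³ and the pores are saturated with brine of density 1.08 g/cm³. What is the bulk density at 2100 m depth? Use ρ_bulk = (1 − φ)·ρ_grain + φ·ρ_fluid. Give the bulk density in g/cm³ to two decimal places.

Working in km (1 km = 1000 m; c in km⁻¹ = c in m⁻¹ × 1000):
Porosity at depth: φ = 0.64·exp(−0.576×2.1) = 0.64×0.2983 = 0.1909
Bulk density: ρ_b = (1−φ)ρ_g + φ·ρ_f = 0.8091×2.73 + 0.1909×1.08
       = 2.209 + 0.206 = 2.415 g/cm³

2.41 g/cm³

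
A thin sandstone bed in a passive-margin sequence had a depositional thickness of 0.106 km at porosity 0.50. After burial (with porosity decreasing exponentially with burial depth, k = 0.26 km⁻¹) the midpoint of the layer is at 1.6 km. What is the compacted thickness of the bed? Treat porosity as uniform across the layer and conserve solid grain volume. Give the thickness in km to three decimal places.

Porosity at 1.6 km: φ = 0.5·exp(−0.26×1.6) = 0.3298
Solid-volume conservation: h(1−φ) = h₀(1−φ₀) ⇒ h = h₀·(1−φ₀)/(1−φ)
h = 0.106 × (1 − 0.5)/(1 − 0.3298) = 0.106 × 0.7461 = 0.0791 km

0.079 km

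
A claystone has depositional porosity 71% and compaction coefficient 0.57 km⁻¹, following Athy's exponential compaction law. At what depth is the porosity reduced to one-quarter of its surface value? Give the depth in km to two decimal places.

2.43 km

phi/phi₀ = 1/4 ⇒ exp(−c·d) = 1/4 ⇒ d = ln(4) / c
d = 1.3863 / 0.57 = 2.432 km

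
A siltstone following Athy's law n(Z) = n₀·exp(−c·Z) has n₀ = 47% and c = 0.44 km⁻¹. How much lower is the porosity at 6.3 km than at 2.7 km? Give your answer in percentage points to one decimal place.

11.4 percentage points

n(2.7) = 0.47·e^(−0.44×2.7) = 0.1433
n(6.3) = 0.47·e^(−0.44×6.3) = 0.0294
Δn = 0.1433 − 0.0294 = 0.1139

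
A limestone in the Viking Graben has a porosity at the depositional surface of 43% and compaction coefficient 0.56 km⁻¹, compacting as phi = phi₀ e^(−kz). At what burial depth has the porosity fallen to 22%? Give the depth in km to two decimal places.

1.20 km

Invert Athy's law: z = ln(phi₀/phi) / k
z = ln(0.43/0.22) / 0.56 = ln(1.955) / 0.56 = 0.6702 / 0.56 = 1.197 km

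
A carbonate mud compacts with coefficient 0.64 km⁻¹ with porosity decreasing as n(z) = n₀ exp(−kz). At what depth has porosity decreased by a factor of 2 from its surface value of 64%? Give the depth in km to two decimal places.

n/n₀ = 1/2 ⇒ exp(−k·z) = 1/2 ⇒ z = ln(2) / k
z = 0.6931 / 0.64 = 1.083 km

1.08 km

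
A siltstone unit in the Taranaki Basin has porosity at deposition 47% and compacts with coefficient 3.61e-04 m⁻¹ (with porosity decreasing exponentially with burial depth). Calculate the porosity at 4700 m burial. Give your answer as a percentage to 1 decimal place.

8.6%

Working in km (1 km = 1000 m; k in km⁻¹ = k in m⁻¹ × 1000):
φ = φ₀·exp(−k·z) = 0.47 × exp(−0.361 × 4.7) = 0.47 × exp(−1.697)
  = 0.47 × 0.1833 = 0.0861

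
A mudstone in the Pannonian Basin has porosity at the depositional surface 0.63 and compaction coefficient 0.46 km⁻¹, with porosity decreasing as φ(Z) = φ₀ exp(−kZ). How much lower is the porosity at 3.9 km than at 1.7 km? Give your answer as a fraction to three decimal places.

φ(1.7) = 0.63·e^(−0.46×1.7) = 0.2882
φ(3.9) = 0.63·e^(−0.46×3.9) = 0.1048
Δφ = 0.2882 − 0.1048 = 0.1835

0.183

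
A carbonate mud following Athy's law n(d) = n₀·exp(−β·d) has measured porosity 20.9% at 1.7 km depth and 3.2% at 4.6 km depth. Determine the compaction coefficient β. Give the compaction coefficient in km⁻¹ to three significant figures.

0.647 km⁻¹

Athy: n(d) = n₀ e^(−βd) ⇒ n₁/n₂ = e^{β(d₂−d₁)} ⇒ β = ln(n₁/n₂)/(d₂−d₁)
β = ln(0.209/0.032) / (4.6 − 1.7) = ln(6.531) / 2.9 = 1.8766 / 2.9 = 0.6471 km⁻¹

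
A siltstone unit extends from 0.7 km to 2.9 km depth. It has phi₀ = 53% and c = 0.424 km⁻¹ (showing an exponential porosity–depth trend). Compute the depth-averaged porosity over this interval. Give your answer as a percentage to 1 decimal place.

⟨phi⟩ = (1/(d₂−d₁)) ∫ phi₀ e^(−cd) dd = phi₀·(e^(−c·d₁) − e^(−c·d₂)) / (c·(d₂−d₁))
e^(−0.424×0.7) = 0.7432; e^(−0.424×2.9) = 0.2924
⟨phi⟩ = 0.53 × (0.7432 − 0.2924) / (0.424 × 2.2) = 0.53 × 0.4833 = 0.2561

25.6%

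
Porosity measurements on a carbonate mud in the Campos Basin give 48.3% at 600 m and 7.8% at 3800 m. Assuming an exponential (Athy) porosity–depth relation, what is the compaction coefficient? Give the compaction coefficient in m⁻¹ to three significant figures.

0.000570 m⁻¹

Working in km (1 km = 1000 m; c in km⁻¹ = c in m⁻¹ × 1000):
Athy: phi(d) = phi₀ e^(−cd) ⇒ phi₁/phi₂ = e^{c(d₂−d₁)} ⇒ c = ln(phi₁/phi₂)/(d₂−d₁)
c = ln(0.483/0.078) / (3.8 − 0.6) = ln(6.192) / 3.2 = 1.8233 / 3.2 = 0.5698 km⁻¹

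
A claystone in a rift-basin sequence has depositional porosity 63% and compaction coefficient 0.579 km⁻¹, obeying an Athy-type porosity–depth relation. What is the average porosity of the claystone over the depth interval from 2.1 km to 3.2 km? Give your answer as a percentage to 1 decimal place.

⟨phi⟩ = (1/(z₂−z₁)) ∫ phi₀ e^(−cz) dz = phi₀·(e^(−c·z₁) − e^(−c·z₂)) / (c·(z₂−z₁))
e^(−0.579×2.1) = 0.2964; e^(−0.579×3.2) = 0.1568
⟨phi⟩ = 0.63 × (0.2964 − 0.1568) / (0.579 × 1.1) = 0.63 × 0.2193 = 0.1381

13.8%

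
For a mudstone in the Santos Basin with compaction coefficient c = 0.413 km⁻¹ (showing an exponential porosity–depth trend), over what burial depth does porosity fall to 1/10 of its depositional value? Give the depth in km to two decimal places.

5.58 km

φ/φ₀ = 1/10 ⇒ exp(−c·Z) = 1/10 ⇒ Z = ln(10) / c
Z = 2.3026 / 0.413 = 5.575 km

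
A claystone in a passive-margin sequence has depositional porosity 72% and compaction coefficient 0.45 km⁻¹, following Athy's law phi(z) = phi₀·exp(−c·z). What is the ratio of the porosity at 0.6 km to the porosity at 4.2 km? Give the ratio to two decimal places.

5.05

phi(z₁)/phi(z₂) = e^(−c·z₁)/e^(−c·z₂) = e^{c(z₂−z₁)}
= exp(0.45 × 3.6) = exp(1.62) = 5.0531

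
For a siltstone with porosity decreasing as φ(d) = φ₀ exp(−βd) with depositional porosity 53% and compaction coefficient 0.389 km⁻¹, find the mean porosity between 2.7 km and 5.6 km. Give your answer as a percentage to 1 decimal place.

11.1%

⟨φ⟩ = (1/(d₂−d₁)) ∫ φ₀ e^(−βd) dd = φ₀·(e^(−β·d₁) − e^(−β·d₂)) / (β·(d₂−d₁))
e^(−0.389×2.7) = 0.3498; e^(−0.389×5.6) = 0.1132
⟨φ⟩ = 0.53 × (0.3498 − 0.1132) / (0.389 × 2.9) = 0.53 × 0.2097 = 0.1112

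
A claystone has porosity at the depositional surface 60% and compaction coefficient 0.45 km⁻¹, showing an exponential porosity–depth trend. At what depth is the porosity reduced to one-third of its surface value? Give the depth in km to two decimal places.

phi/phi₀ = 1/3 ⇒ exp(−k·z) = 1/3 ⇒ z = ln(3) / k
z = 1.0986 / 0.45 = 2.441 km

2.44 km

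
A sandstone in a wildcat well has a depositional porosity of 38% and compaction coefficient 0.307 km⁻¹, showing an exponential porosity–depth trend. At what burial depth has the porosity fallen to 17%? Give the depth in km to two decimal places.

2.62 km

Invert Athy's law: d = ln(n₀/n) / k
d = ln(0.38/0.17) / 0.307 = ln(2.235) / 0.307 = 0.8044 / 0.307 = 2.620 km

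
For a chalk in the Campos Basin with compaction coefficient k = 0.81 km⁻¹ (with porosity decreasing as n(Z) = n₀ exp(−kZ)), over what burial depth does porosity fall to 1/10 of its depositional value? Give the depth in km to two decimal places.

2.84 km

n/n₀ = 1/10 ⇒ exp(−k·Z) = 1/10 ⇒ Z = ln(10) / k
Z = 2.3026 / 0.81 = 2.843 km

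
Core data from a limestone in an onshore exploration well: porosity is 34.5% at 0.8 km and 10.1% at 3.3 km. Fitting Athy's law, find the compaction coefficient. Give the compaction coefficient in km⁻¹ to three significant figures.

0.491 km⁻¹

Athy: phi(d) = phi₀ e^(−βd) ⇒ phi₁/phi₂ = e^{β(d₂−d₁)} ⇒ β = ln(phi₁/phi₂)/(d₂−d₁)
β = ln(0.345/0.101) / (3.3 − 0.8) = ln(3.416) / 2.5 = 1.2284 / 2.5 = 0.4914 km⁻¹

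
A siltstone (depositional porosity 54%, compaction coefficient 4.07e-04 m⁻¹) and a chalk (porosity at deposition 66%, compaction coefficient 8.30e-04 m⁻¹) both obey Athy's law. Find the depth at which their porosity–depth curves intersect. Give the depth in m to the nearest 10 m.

470 m

Working in km (1 km = 1000 m; k in km⁻¹ = k in m⁻¹ × 1000):
Set φ₀ₐ e^(−kₐz) = φ₀ᵦ e^(−kᵦz) ⇒ ln(φ₀ₐ/φ₀ᵦ) = (kₐ − kᵦ)·z
z = ln(0.54/0.66) / (0.407 − 0.83) = -0.2007 / -0.423 = 0.474 km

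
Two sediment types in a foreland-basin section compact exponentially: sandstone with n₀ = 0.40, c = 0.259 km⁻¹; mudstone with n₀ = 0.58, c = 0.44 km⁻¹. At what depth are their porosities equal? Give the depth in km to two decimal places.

Set n₀ₐ e^(−cₐz) = n₀ᵦ e^(−cᵦz) ⇒ ln(n₀ₐ/n₀ᵦ) = (cₐ − cᵦ)·z
z = ln(0.4/0.58) / (0.259 − 0.44) = -0.3716 / -0.181 = 2.053 km

2.05 km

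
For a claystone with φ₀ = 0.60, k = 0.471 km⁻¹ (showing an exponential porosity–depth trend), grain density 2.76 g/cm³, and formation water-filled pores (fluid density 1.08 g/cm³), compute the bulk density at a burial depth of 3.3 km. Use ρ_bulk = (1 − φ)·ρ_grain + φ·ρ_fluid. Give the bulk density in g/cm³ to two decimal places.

2.55 g/cm³

Porosity at depth: φ = 0.6·exp(−0.471×3.3) = 0.6×0.2113 = 0.1268
Bulk density: ρ_b = (1−φ)ρ_g + φ·ρ_f = 0.8732×2.76 + 0.1268×1.08
       = 2.410 + 0.137 = 2.547 g/cm³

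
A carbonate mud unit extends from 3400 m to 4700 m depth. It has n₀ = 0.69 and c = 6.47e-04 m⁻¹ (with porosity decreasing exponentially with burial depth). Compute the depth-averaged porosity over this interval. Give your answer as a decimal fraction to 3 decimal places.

Working in km (1 km = 1000 m; c in km⁻¹ = c in m⁻¹ × 1000):
⟨n⟩ = (1/(Z₂−Z₁)) ∫ n₀ e^(−cZ) dZ = n₀·(e^(−c·Z₁) − e^(−c·Z₂)) / (c·(Z₂−Z₁))
e^(−0.647×3.4) = 0.1108; e^(−0.647×4.7) = 0.0478
⟨n⟩ = 0.69 × (0.1108 − 0.0478) / (0.647 × 1.3) = 0.69 × 0.0749 = 0.0517

0.052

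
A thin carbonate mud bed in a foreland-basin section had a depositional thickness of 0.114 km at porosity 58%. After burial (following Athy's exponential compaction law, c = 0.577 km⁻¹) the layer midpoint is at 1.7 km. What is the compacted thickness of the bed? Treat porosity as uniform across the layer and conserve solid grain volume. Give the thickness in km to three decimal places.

0.061 km

Porosity at 1.7 km: φ = 0.58·exp(−0.577×1.7) = 0.2175
Solid-volume conservation: h(1−φ) = h₀(1−φ₀) ⇒ h = h₀·(1−φ₀)/(1−φ)
h = 0.114 × (1 − 0.58)/(1 − 0.2175) = 0.114 × 0.5367 = 0.0612 km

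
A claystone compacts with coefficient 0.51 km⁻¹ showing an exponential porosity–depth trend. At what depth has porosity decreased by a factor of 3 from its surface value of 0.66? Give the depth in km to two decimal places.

phi/phi₀ = 1/3 ⇒ exp(−β·Z) = 1/3 ⇒ Z = ln(3) / β
Z = 1.0986 / 0.51 = 2.154 km

2.15 km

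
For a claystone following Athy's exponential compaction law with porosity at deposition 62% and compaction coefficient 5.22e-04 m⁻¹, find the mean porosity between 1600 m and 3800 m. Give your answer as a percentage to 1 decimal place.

Working in km (1 km = 1000 m; c in km⁻¹ = c in m⁻¹ × 1000):
⟨n⟩ = (1/(Z₂−Z₁)) ∫ n₀ e^(−cZ) dZ = n₀·(e^(−c·Z₁) − e^(−c·Z₂)) / (c·(Z₂−Z₁))
e^(−0.522×1.6) = 0.4338; e^(−0.522×3.8) = 0.1376
⟨n⟩ = 0.62 × (0.4338 − 0.1376) / (0.522 × 2.2) = 0.62 × 0.2579 = 0.1599

16.0%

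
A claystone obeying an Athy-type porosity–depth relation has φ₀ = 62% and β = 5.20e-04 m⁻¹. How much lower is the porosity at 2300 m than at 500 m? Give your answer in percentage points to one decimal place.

Working in km (1 km = 1000 m; β in km⁻¹ = β in m⁻¹ × 1000):
φ(0.5) = 0.62·e^(−0.52×0.5) = 0.4781
φ(2.3) = 0.62·e^(−0.52×2.3) = 0.1875
Δφ = 0.4781 − 0.1875 = 0.2906

29.1 percentage points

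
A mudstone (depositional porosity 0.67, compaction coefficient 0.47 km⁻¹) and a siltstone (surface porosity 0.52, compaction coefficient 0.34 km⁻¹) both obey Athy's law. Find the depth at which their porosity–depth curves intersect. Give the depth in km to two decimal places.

1.95 km

Set phi₀ₐ e^(−cₐZ) = phi₀ᵦ e^(−cᵦZ) ⇒ ln(phi₀ₐ/phi₀ᵦ) = (cₐ − cᵦ)·Z
Z = ln(0.67/0.52) / (0.47 − 0.34) = 0.2534 / 0.13 = 1.950 km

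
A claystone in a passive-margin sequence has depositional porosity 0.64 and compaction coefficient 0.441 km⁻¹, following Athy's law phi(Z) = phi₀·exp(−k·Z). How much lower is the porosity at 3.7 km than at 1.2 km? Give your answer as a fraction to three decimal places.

phi(1.2) = 0.64·e^(−0.441×1.2) = 0.3770
phi(3.7) = 0.64·e^(−0.441×3.7) = 0.1252
Δphi = 0.3770 − 0.1252 = 0.2518

0.252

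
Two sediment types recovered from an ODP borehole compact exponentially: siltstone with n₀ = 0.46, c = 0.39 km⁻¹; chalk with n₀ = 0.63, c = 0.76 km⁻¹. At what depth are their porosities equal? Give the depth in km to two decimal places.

0.85 km

Set n₀ₐ e^(−cₐd) = n₀ᵦ e^(−cᵦd) ⇒ ln(n₀ₐ/n₀ᵦ) = (cₐ − cᵦ)·d
d = ln(0.46/0.63) / (0.39 − 0.76) = -0.3145 / -0.37 = 0.850 km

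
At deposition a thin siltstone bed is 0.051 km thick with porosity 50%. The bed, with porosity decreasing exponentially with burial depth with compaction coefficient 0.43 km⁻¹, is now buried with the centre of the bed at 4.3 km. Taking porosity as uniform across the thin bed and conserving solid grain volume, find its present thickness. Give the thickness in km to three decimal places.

0.028 km

Porosity at 4.3 km: phi = 0.5·exp(−0.43×4.3) = 0.0787
Solid-volume conservation: h(1−phi) = h₀(1−phi₀) ⇒ h = h₀·(1−phi₀)/(1−phi)
h = 0.051 × (1 − 0.5)/(1 − 0.0787) = 0.051 × 0.5427 = 0.0277 km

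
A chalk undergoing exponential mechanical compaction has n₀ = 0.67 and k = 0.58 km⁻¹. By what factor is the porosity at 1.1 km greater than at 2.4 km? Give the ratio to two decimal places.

n(Z₁)/n(Z₂) = e^(−k·Z₁)/e^(−k·Z₂) = e^{k(Z₂−Z₁)}
= exp(0.58 × 1.3) = exp(0.754) = 2.1255

2.13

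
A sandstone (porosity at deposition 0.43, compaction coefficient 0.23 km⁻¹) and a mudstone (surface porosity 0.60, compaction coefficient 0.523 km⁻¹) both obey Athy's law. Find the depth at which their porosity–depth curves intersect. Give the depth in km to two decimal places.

Set n₀ₐ e^(−βₐZ) = n₀ᵦ e^(−βᵦZ) ⇒ ln(n₀ₐ/n₀ᵦ) = (βₐ − βᵦ)·Z
Z = ln(0.43/0.6) / (0.23 − 0.523) = -0.3331 / -0.293 = 1.137 km

1.14 km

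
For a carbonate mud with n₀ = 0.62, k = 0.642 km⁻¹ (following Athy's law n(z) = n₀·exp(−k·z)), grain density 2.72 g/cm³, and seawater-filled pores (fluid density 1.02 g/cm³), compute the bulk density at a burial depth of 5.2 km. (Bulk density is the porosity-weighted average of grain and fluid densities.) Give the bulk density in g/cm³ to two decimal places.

2.68 g/cm³

Porosity at depth: n = 0.62·exp(−0.642×5.2) = 0.62×0.0355 = 0.0220
Bulk density: ρ_b = (1−n)ρ_g + n·ρ_f = 0.9780×2.72 + 0.0220×1.02
       = 2.660 + 0.022 = 2.683 g/cm³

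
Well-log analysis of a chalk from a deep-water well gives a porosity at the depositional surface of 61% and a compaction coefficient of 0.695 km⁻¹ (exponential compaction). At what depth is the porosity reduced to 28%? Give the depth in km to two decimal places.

1.12 km

Invert Athy's law: d = ln(n₀/n) / β
d = ln(0.61/0.28) / 0.695 = ln(2.179) / 0.695 = 0.7787 / 0.695 = 1.120 km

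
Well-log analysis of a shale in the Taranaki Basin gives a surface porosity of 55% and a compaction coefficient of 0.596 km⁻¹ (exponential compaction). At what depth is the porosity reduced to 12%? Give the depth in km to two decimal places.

2.55 km

Invert Athy's law: d = ln(φ₀/φ) / k
d = ln(0.55/0.12) / 0.596 = ln(4.583) / 0.596 = 1.5224 / 0.596 = 2.554 km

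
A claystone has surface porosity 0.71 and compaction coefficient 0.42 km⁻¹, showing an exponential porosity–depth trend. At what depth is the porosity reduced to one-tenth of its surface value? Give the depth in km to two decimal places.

5.48 km

n/n₀ = 1/10 ⇒ exp(−k·Z) = 1/10 ⇒ Z = ln(10) / k
Z = 2.3026 / 0.42 = 5.482 km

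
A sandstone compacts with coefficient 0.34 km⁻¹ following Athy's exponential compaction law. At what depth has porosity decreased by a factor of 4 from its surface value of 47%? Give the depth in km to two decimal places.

n/n₀ = 1/4 ⇒ exp(−c·Z) = 1/4 ⇒ Z = ln(4) / c
Z = 1.3863 / 0.34 = 4.077 km

4.08 km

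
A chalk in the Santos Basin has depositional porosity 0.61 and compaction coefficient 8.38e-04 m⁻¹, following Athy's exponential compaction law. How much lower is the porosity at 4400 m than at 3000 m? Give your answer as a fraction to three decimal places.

0.034

Working in km (1 km = 1000 m; c in km⁻¹ = c in m⁻¹ × 1000):
φ(3) = 0.61·e^(−0.838×3) = 0.0494
φ(4.4) = 0.61·e^(−0.838×4.4) = 0.0153
Δφ = 0.0494 − 0.0153 = 0.0341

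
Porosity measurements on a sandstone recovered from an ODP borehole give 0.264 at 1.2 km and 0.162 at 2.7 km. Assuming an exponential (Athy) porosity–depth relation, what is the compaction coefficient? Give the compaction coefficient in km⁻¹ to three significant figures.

0.326 km⁻¹

Athy: phi(Z) = phi₀ e^(−cZ) ⇒ phi₁/phi₂ = e^{c(Z₂−Z₁)} ⇒ c = ln(phi₁/phi₂)/(Z₂−Z₁)
c = ln(0.264/0.162) / (2.7 − 1.2) = ln(1.63) / 1.5 = 0.4884 / 1.5 = 0.3256 km⁻¹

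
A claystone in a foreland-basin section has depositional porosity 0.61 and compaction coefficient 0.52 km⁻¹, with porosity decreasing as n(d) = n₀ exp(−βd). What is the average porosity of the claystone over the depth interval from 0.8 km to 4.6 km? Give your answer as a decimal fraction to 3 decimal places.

⟨n⟩ = (1/(d₂−d₁)) ∫ n₀ e^(−βd) dd = n₀·(e^(−β·d₁) − e^(−β·d₂)) / (β·(d₂−d₁))
e^(−0.52×0.8) = 0.6597; e^(−0.52×4.6) = 0.0914
⟨n⟩ = 0.61 × (0.6597 − 0.0914) / (0.52 × 3.8) = 0.61 × 0.2876 = 0.1754

0.175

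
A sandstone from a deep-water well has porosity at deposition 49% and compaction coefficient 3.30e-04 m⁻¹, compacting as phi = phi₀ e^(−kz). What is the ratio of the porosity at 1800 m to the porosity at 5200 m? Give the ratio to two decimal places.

Working in km (1 km = 1000 m; k in km⁻¹ = k in m⁻¹ × 1000):
phi(z₁)/phi(z₂) = e^(−k·z₁)/e^(−k·z₂) = e^{k(z₂−z₁)}
= exp(0.33 × 3.4) = exp(1.122) = 3.0710

3.07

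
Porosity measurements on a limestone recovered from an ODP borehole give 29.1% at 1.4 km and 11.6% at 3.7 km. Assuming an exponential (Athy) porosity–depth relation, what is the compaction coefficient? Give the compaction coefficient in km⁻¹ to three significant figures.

0.400 km⁻¹

Athy: phi(z) = phi₀ e^(−kz) ⇒ phi₁/phi₂ = e^{k(z₂−z₁)} ⇒ k = ln(phi₁/phi₂)/(z₂−z₁)
k = ln(0.291/0.116) / (3.7 − 1.4) = ln(2.509) / 2.3 = 0.9197 / 2.3 = 0.3999 km⁻¹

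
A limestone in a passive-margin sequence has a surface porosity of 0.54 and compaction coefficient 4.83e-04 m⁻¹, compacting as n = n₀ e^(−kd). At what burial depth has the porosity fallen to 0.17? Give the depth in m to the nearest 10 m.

Working in km (1 km = 1000 m; k in km⁻¹ = k in m⁻¹ × 1000):
Invert Athy's law: d = ln(n₀/n) / k
d = ln(0.54/0.17) / 0.483 = ln(3.176) / 0.483 = 1.1558 / 0.483 = 2.393 km

2390 m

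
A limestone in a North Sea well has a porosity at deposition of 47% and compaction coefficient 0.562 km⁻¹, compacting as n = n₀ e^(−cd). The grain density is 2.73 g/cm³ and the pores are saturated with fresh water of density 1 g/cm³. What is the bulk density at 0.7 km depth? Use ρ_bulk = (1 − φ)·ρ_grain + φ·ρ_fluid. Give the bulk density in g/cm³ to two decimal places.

Porosity at depth: n = 0.47·exp(−0.562×0.7) = 0.47×0.6748 = 0.3171
Bulk density: ρ_b = (1−n)ρ_g + n·ρ_f = 0.6829×2.73 + 0.3171×1
       = 1.864 + 0.317 = 2.181 g/cm³

2.18 g/cm³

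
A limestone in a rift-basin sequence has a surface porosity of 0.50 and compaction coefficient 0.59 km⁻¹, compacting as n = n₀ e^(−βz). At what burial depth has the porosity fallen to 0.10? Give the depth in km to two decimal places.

2.73 km

Invert Athy's law: z = ln(n₀/n) / β
z = ln(0.5/0.1) / 0.59 = ln(5) / 0.59 = 1.6094 / 0.59 = 2.728 km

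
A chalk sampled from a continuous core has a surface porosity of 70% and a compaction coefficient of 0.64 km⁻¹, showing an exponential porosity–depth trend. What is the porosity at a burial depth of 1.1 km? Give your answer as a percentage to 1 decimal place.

φ = φ₀·exp(−c·z) = 0.7 × exp(−0.64 × 1.1) = 0.7 × exp(−0.704)
  = 0.7 × 0.4946 = 0.3462

34.6%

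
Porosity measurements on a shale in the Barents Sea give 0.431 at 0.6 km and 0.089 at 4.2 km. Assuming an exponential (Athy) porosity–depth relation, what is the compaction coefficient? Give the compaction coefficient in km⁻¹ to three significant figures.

0.438 km⁻¹

Athy: n(z) = n₀ e^(−kz) ⇒ n₁/n₂ = e^{k(z₂−z₁)} ⇒ k = ln(n₁/n₂)/(z₂−z₁)
k = ln(0.431/0.089) / (4.2 − 0.6) = ln(4.843) / 3.6 = 1.5775 / 3.6 = 0.4382 km⁻¹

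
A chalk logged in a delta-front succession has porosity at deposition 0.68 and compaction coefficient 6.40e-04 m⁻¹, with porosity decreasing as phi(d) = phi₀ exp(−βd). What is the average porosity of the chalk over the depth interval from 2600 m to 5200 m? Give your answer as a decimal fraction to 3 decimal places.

Working in km (1 km = 1000 m; β in km⁻¹ = β in m⁻¹ × 1000):
⟨phi⟩ = (1/(d₂−d₁)) ∫ phi₀ e^(−βd) dd = phi₀·(e^(−β·d₁) − e^(−β·d₂)) / (β·(d₂−d₁))
e^(−0.64×2.6) = 0.1894; e^(−0.64×5.2) = 0.0359
⟨phi⟩ = 0.68 × (0.1894 − 0.0359) / (0.64 × 2.6) = 0.68 × 0.0923 = 0.0627

0.063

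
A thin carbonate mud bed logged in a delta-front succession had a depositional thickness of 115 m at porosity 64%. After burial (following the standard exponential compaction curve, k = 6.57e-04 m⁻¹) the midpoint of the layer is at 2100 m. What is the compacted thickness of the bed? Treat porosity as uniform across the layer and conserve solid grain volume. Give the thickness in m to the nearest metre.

49 m

Working in km (1 km = 1000 m; k in km⁻¹ = k in m⁻¹ × 1000):
Porosity at 2.1 km: phi = 0.64·exp(−0.657×2.1) = 0.1611
Solid-volume conservation: h(1−phi) = h₀(1−phi₀) ⇒ h = h₀·(1−phi₀)/(1−phi)
h = 0.115 × (1 − 0.64)/(1 − 0.1611) = 0.115 × 0.4291 = 0.0493 km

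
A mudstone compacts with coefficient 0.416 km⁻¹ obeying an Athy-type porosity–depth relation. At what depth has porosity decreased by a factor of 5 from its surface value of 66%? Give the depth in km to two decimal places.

3.87 km

φ/φ₀ = 1/5 ⇒ exp(−k·z) = 1/5 ⇒ z = ln(5) / k
z = 1.6094 / 0.416 = 3.869 km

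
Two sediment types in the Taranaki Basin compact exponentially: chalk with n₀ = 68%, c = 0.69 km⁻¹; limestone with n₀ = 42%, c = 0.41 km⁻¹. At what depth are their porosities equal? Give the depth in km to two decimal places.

1.72 km

Set n₀ₐ e^(−cₐd) = n₀ᵦ e^(−cᵦd) ⇒ ln(n₀ₐ/n₀ᵦ) = (cₐ − cᵦ)·d
d = ln(0.68/0.42) / (0.69 − 0.41) = 0.4818 / 0.28 = 1.721 km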